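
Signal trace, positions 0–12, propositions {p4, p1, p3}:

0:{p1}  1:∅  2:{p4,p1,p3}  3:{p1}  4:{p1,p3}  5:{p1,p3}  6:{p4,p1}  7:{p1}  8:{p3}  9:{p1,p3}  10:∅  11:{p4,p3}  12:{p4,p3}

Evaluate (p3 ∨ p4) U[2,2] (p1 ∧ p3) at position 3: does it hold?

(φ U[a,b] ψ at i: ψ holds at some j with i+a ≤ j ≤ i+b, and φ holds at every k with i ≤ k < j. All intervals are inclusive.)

False

Need some j in [5,5] with (p1 ∧ p3), and (p3 ∨ p4) at every k in [3,j-1].
  j=5: (p1 ∧ p3) holds, but (p3 ∨ p4) fails at k=3 → not this j.
No j in the window works → until fails.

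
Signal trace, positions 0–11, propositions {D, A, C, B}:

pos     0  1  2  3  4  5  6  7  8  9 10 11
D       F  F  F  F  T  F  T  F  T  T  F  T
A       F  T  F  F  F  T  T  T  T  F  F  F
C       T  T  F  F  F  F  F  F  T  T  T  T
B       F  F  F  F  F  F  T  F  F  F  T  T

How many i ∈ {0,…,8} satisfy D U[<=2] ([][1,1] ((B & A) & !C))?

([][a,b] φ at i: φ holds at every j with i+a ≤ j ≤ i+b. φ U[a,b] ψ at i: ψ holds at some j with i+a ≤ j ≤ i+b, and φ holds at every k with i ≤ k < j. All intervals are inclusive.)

2

Evaluate at each i in [0,8]:
  i=0: ✗ (no rhs in [0,2])
  i=1: ✗ (no rhs in [1,3])
  i=2: ✗ (no rhs in [2,4])
  i=3: ✗ (lhs fails at k=3 before rhs at j=5)
  i=4: ✓ (rhs at j=5; lhs holds on [4,4])
  i=5: ✓ (rhs at j=5)
  i=6: ✗ (no rhs in [6,8])
  i=7: ✗ (no rhs in [7,9])
  i=8: ✗ (no rhs in [8,10])
Positions where it holds: {4, 5} → 2.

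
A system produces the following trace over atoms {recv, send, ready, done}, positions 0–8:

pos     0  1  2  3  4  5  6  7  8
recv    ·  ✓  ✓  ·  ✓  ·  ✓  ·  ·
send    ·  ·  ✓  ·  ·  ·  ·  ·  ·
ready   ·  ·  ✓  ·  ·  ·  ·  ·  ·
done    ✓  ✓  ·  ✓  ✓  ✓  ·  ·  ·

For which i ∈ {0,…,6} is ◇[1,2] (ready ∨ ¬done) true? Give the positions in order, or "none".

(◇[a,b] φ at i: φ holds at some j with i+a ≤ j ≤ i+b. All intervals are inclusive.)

0, 1, 4, 5, 6

Evaluate at each i in [0,6]:
  i=0: ✓ (witness j=2)
  i=1: ✓ (witness j=2)
  i=2: ✗ (none in [3,4])
  i=3: ✗ (none in [4,5])
  i=4: ✓ (witness j=6)
  i=5: ✓ (witness j=6)
  i=6: ✓ (witness j=7)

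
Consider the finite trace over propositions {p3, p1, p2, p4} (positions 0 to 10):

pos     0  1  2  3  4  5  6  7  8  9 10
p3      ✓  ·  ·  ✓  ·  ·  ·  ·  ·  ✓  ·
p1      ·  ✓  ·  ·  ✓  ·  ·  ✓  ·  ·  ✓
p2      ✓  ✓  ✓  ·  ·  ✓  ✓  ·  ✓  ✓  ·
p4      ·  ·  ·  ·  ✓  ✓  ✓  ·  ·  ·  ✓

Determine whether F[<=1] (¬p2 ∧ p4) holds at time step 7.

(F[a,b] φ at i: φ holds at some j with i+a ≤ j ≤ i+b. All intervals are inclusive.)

Does not hold

Check (¬p2 ∧ p4) at each j in [7,8]:
  j=7: false
  j=8: false
No position in the window satisfies it → formula fails.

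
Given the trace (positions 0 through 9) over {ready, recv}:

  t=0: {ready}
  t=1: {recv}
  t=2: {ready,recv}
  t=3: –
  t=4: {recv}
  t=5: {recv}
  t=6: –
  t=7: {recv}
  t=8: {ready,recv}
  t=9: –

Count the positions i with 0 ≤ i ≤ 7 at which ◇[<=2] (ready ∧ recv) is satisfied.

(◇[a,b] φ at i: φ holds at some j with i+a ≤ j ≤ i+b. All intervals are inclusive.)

5

Evaluate at each i in [0,7]:
  i=0: ✓ (witness j=2)
  i=1: ✓ (witness j=2)
  i=2: ✓ (witness j=2)
  i=3: ✗ (none in [3,5])
  i=4: ✗ (none in [4,6])
  i=5: ✗ (none in [5,7])
  i=6: ✓ (witness j=8)
  i=7: ✓ (witness j=8)
Positions where it holds: {0, 1, 2, 6, 7} → 5.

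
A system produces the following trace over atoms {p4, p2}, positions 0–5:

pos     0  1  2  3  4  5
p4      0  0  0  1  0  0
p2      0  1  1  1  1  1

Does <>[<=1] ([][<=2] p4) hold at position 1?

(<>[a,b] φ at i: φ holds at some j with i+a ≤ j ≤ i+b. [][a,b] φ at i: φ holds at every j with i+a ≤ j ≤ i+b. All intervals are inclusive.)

Check [][<=2] p4 at each j in [1,2]:
  j=1: fails at 1
  j=2: fails at 2
No position in the window satisfies it → formula fails.

Does not hold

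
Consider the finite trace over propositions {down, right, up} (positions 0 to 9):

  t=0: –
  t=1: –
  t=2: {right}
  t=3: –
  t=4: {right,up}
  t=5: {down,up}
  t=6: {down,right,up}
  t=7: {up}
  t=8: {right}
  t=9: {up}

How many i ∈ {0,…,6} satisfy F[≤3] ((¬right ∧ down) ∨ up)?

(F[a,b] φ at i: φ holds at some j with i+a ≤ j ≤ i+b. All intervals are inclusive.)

6

Evaluate at each i in [0,6]:
  i=0: ✗ (none in [0,3])
  i=1: ✓ (witness j=4)
  i=2: ✓ (witness j=4)
  i=3: ✓ (witness j=4)
  i=4: ✓ (witness j=4)
  i=5: ✓ (witness j=5)
  i=6: ✓ (witness j=6)
Positions where it holds: {1, 2, 3, 4, 5, 6} → 6.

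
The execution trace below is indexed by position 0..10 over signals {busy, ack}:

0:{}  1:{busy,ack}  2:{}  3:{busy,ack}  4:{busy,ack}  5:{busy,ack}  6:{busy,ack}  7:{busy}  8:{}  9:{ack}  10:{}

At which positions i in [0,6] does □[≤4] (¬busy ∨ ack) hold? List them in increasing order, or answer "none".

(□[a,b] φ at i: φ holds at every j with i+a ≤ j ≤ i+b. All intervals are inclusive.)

Evaluate at each i in [0,6]:
  i=0: ✓ (all of [0,4])
  i=1: ✓ (all of [1,5])
  i=2: ✓ (all of [2,6])
  i=3: ✗ (fails at j=7)
  i=4: ✗ (fails at j=7)
  i=5: ✗ (fails at j=7)
  i=6: ✗ (fails at j=7)

0, 1, 2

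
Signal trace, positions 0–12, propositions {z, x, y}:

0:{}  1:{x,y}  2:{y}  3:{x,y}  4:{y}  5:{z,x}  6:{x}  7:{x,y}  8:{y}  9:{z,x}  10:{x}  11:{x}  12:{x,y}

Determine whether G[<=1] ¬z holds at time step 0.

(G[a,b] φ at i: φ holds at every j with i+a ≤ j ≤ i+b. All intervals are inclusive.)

Check ¬z at every j in [0,1]:
  j=0: true
  j=1: true
All positions satisfy it → formula holds.

Holds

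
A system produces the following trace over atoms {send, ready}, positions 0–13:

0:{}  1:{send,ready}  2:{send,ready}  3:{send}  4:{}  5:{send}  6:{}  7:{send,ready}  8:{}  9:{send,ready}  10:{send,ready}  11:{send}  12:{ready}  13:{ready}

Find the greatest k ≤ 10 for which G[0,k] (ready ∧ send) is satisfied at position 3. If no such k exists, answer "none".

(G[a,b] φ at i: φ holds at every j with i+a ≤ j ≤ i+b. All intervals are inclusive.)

none

(ready ∧ send) must hold from j=3 onward; find where it first fails.
  j=3: fails → no k works.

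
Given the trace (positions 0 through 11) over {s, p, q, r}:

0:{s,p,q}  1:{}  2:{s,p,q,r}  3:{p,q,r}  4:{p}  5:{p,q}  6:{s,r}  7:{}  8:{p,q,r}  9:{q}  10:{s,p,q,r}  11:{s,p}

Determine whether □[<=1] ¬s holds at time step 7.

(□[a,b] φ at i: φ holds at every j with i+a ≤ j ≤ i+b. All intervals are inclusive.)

Yes

Check ¬s at every j in [7,8]:
  j=7: true
  j=8: true
All positions satisfy it → formula holds.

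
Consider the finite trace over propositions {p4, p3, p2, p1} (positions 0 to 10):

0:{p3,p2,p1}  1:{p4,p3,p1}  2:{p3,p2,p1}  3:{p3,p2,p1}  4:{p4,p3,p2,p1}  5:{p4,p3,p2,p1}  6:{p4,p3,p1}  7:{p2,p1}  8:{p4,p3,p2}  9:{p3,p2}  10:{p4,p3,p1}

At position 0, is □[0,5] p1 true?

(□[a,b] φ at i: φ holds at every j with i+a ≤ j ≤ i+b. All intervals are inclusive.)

Check p1 at every j in [0,5]:
  j=0: true
  j=1: true
  j=2: true
  j=3: true
  j=4: true
  j=5: true
All positions satisfy it → formula holds.

True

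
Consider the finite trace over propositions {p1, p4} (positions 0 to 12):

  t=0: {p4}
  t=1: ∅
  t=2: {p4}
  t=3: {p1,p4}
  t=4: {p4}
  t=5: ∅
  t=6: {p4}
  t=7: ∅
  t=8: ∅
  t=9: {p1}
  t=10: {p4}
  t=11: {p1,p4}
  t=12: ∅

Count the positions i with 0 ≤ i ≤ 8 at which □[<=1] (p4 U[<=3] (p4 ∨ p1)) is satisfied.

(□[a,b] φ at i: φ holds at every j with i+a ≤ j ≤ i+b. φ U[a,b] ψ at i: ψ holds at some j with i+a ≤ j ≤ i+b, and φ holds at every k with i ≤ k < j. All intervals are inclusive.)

Evaluate at each i in [0,8]:
  i=0: ✗ (fails at j=1)
  i=1: ✗ (fails at j=1)
  i=2: ✓ (all of [2,3])
  i=3: ✓ (all of [3,4])
  i=4: ✗ (fails at j=5)
  i=5: ✗ (fails at j=5)
  i=6: ✗ (fails at j=7)
  i=7: ✗ (fails at j=7)
  i=8: ✗ (fails at j=8)
Positions where it holds: {2, 3} → 2.

2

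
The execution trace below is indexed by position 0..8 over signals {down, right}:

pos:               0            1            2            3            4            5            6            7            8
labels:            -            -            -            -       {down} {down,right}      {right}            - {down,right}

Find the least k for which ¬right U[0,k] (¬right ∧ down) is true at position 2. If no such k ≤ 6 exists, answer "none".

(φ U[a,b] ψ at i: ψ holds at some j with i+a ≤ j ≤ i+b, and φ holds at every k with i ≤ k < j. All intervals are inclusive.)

2

Need earliest j ≥ 2 with (¬right ∧ down), and ¬right at every k in [2,j-1].
  j=2: rhs fails.
  j=3: rhs fails.
  j=4: rhs holds; lhs holds on [2,3]. k = 2.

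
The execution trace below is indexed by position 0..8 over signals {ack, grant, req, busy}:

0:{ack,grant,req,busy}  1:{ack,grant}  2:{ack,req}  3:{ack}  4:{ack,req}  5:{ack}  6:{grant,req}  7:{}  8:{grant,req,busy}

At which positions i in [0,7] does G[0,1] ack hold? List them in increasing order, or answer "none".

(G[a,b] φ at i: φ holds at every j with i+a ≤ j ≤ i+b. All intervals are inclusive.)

Evaluate at each i in [0,7]:
  i=0: ✓ (all of [0,1])
  i=1: ✓ (all of [1,2])
  i=2: ✓ (all of [2,3])
  i=3: ✓ (all of [3,4])
  i=4: ✓ (all of [4,5])
  i=5: ✗ (fails at j=6)
  i=6: ✗ (fails at j=6)
  i=7: ✗ (fails at j=7)

0, 1, 2, 3, 4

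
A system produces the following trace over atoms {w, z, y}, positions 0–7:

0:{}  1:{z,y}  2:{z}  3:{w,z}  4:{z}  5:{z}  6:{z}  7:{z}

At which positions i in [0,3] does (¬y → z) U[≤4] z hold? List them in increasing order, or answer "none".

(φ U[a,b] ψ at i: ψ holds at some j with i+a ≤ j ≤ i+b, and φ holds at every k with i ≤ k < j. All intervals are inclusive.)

1, 2, 3

Evaluate at each i in [0,3]:
  i=0: ✗ (lhs fails at k=0 before rhs at j=1)
  i=1: ✓ (rhs at j=1)
  i=2: ✓ (rhs at j=2)
  i=3: ✓ (rhs at j=3)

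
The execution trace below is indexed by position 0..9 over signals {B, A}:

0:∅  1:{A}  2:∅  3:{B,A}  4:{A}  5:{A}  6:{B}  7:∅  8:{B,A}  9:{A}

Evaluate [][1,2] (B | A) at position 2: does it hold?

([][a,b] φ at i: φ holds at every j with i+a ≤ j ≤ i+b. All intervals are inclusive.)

Check (B | A) at every j in [3,4]:
  j=3: true
  j=4: true
All positions satisfy it → formula holds.

True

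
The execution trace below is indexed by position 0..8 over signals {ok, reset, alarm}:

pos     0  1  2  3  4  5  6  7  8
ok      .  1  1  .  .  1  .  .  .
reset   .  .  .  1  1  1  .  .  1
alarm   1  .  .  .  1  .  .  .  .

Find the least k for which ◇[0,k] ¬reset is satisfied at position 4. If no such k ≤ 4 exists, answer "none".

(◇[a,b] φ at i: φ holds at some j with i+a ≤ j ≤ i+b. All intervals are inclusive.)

2

Scan j = 4,5,… for ¬reset:
  j=4: fails
  j=5: fails
  j=6: holds
First hit at j=6, so smallest k = 6-4 = 2.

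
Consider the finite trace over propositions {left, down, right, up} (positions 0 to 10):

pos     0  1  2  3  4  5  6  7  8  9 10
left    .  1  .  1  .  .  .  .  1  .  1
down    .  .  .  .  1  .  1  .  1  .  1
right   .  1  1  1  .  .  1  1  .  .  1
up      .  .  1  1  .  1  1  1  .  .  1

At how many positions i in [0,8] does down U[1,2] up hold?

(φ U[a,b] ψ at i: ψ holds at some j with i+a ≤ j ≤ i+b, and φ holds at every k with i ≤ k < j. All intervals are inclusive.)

Evaluate at each i in [0,8]:
  i=0: ✗ (lhs fails at k=0 before rhs at j=2)
  i=1: ✗ (lhs fails at k=1 before rhs at j=2)
  i=2: ✗ (lhs fails at k=2 before rhs at j=3)
  i=3: ✗ (lhs fails at k=3 before rhs at j=5)
  i=4: ✓ (rhs at j=5; lhs holds on [4,4])
  i=5: ✗ (lhs fails at k=5 before rhs at j=6)
  i=6: ✓ (rhs at j=7; lhs holds on [6,6])
  i=7: ✗ (no rhs in [8,9])
  i=8: ✗ (lhs fails at k=9 before rhs at j=10)
Positions where it holds: {4, 6} → 2.

2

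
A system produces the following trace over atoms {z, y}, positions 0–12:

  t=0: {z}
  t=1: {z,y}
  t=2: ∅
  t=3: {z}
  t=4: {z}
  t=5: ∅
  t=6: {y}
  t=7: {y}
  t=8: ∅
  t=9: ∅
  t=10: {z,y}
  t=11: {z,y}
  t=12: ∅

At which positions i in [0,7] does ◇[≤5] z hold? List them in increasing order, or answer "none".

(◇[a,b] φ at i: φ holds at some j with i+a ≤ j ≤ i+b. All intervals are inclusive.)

Evaluate at each i in [0,7]:
  i=0: ✓ (witness j=0)
  i=1: ✓ (witness j=1)
  i=2: ✓ (witness j=3)
  i=3: ✓ (witness j=3)
  i=4: ✓ (witness j=4)
  i=5: ✓ (witness j=10)
  i=6: ✓ (witness j=10)
  i=7: ✓ (witness j=10)

0, 1, 2, 3, 4, 5, 6, 7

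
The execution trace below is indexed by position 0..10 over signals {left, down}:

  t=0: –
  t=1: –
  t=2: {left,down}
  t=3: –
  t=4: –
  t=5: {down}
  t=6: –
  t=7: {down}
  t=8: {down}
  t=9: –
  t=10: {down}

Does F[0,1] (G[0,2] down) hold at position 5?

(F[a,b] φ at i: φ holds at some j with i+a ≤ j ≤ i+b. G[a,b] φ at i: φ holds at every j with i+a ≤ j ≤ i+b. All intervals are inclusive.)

Check G[0,2] down at each j in [5,6]:
  j=5: fails at 6
  j=6: fails at 6
No position in the window satisfies it → formula fails.

No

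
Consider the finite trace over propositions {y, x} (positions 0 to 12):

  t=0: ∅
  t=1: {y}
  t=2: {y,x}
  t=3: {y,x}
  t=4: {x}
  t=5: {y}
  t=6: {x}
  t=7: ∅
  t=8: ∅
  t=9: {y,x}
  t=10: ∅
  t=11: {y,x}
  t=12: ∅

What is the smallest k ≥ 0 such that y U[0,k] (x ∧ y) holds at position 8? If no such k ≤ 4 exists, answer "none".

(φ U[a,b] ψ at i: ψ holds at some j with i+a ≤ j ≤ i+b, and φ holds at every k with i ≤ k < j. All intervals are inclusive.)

Need earliest j ≥ 8 with (x ∧ y), and y at every k in [8,j-1].
  j=8: rhs fails.
  j=9: rhs holds but lhs fails at k=8.
  j=10: rhs fails.
  j=11: rhs holds but lhs fails at k=8.
  j=12: rhs fails.
No witness within the range → none.

none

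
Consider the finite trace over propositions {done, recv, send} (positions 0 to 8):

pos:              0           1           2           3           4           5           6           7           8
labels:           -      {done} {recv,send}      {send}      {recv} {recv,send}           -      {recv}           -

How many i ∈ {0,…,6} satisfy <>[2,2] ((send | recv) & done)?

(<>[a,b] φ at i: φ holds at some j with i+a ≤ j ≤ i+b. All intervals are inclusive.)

Evaluate at each i in [0,6]:
  i=0: ✗ (none in [2,2])
  i=1: ✗ (none in [3,3])
  i=2: ✗ (none in [4,4])
  i=3: ✗ (none in [5,5])
  i=4: ✗ (none in [6,6])
  i=5: ✗ (none in [7,7])
  i=6: ✗ (none in [8,8])
Positions where it holds: {} → 0.

0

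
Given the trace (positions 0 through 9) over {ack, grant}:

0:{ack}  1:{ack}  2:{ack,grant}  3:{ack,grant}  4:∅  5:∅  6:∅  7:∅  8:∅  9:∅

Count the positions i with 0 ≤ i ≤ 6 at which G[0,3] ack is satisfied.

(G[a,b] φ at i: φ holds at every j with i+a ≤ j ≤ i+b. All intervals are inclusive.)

1

Evaluate at each i in [0,6]:
  i=0: ✓ (all of [0,3])
  i=1: ✗ (fails at j=4)
  i=2: ✗ (fails at j=4)
  i=3: ✗ (fails at j=4)
  i=4: ✗ (fails at j=4)
  i=5: ✗ (fails at j=5)
  i=6: ✗ (fails at j=6)
Positions where it holds: {0} → 1.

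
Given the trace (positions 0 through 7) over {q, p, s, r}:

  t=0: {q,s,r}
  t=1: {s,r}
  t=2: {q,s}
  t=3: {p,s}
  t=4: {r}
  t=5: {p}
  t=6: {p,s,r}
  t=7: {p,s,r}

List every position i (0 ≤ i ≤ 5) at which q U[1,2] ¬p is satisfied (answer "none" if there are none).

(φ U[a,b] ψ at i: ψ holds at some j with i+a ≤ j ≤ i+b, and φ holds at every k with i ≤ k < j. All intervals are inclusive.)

0

Evaluate at each i in [0,5]:
  i=0: ✓ (rhs at j=1; lhs holds on [0,0])
  i=1: ✗ (lhs fails at k=1 before rhs at j=2)
  i=2: ✗ (lhs fails at k=3 before rhs at j=4)
  i=3: ✗ (lhs fails at k=3 before rhs at j=4)
  i=4: ✗ (no rhs in [5,6])
  i=5: ✗ (no rhs in [6,7])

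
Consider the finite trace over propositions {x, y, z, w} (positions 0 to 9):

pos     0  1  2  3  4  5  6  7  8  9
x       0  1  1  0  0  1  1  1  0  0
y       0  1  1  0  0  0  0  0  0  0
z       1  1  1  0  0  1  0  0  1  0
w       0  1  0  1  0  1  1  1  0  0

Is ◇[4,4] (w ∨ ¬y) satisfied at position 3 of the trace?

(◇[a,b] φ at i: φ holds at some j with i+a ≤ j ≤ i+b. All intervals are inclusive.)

Yes

Check (w ∨ ¬y) at each j in [7,7]:
  j=7: true
Found at j=7 → formula holds.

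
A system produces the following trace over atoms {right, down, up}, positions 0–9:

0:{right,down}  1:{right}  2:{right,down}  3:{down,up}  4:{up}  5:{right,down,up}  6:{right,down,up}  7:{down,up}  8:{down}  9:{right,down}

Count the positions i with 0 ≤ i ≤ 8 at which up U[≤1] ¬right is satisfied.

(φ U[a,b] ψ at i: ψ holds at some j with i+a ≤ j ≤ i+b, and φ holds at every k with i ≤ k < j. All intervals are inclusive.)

Evaluate at each i in [0,8]:
  i=0: ✗ (no rhs in [0,1])
  i=1: ✗ (no rhs in [1,2])
  i=2: ✗ (lhs fails at k=2 before rhs at j=3)
  i=3: ✓ (rhs at j=3)
  i=4: ✓ (rhs at j=4)
  i=5: ✗ (no rhs in [5,6])
  i=6: ✓ (rhs at j=7; lhs holds on [6,6])
  i=7: ✓ (rhs at j=7)
  i=8: ✓ (rhs at j=8)
Positions where it holds: {3, 4, 6, 7, 8} → 5.

5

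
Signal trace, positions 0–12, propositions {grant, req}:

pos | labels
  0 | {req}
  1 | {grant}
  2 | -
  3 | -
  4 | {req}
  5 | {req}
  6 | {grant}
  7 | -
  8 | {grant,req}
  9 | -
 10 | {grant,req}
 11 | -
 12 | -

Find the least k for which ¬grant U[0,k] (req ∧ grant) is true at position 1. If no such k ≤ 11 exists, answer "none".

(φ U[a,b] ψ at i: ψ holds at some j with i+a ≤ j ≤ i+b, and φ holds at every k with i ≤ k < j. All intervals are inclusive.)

Need earliest j ≥ 1 with (req ∧ grant), and ¬grant at every k in [1,j-1].
  j=1: rhs fails.
  j=2: rhs fails.
  j=3: rhs fails.
  j=4: rhs fails.
  j=5: rhs fails.
  j=6: rhs fails.
  j=7: rhs fails.
  j=8: rhs holds but lhs fails at k=1.
  j=9: rhs fails.
  j=10: rhs holds but lhs fails at k=1.
  j=11: rhs fails.
  j=12: rhs fails.
No witness within the range → none.

none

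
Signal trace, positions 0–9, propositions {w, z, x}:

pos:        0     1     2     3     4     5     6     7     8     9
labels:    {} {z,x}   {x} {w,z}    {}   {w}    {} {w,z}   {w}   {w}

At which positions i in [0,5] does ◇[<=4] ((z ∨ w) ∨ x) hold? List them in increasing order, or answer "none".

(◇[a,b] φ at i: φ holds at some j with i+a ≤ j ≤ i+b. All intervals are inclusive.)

0, 1, 2, 3, 4, 5

Evaluate at each i in [0,5]:
  i=0: ✓ (witness j=1)
  i=1: ✓ (witness j=1)
  i=2: ✓ (witness j=2)
  i=3: ✓ (witness j=3)
  i=4: ✓ (witness j=5)
  i=5: ✓ (witness j=5)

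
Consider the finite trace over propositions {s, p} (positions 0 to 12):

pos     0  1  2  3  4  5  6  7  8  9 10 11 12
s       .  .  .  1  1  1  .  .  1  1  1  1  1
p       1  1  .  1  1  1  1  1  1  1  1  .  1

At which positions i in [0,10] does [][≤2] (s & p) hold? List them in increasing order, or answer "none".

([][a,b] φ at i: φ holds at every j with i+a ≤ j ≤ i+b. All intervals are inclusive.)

Evaluate at each i in [0,10]:
  i=0: ✗ (fails at j=0)
  i=1: ✗ (fails at j=1)
  i=2: ✗ (fails at j=2)
  i=3: ✓ (all of [3,5])
  i=4: ✗ (fails at j=6)
  i=5: ✗ (fails at j=6)
  i=6: ✗ (fails at j=6)
  i=7: ✗ (fails at j=7)
  i=8: ✓ (all of [8,10])
  i=9: ✗ (fails at j=11)
  i=10: ✗ (fails at j=11)

3, 8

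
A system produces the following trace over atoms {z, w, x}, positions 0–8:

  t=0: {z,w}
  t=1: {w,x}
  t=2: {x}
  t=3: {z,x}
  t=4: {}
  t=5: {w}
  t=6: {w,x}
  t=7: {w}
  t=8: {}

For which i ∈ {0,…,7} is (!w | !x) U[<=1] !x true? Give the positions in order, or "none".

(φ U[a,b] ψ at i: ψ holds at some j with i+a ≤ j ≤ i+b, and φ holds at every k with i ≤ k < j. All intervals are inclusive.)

0, 3, 4, 5, 7

Evaluate at each i in [0,7]:
  i=0: ✓ (rhs at j=0)
  i=1: ✗ (no rhs in [1,2])
  i=2: ✗ (no rhs in [2,3])
  i=3: ✓ (rhs at j=4; lhs holds on [3,3])
  i=4: ✓ (rhs at j=4)
  i=5: ✓ (rhs at j=5)
  i=6: ✗ (lhs fails at k=6 before rhs at j=7)
  i=7: ✓ (rhs at j=7)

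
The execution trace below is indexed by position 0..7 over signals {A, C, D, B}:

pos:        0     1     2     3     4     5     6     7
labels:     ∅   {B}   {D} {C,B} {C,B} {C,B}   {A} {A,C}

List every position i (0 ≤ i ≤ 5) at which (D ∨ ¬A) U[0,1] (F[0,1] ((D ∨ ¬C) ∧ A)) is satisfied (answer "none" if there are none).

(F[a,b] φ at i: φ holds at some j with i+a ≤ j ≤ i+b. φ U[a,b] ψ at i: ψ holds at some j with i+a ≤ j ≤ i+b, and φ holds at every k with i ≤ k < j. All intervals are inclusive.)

4, 5

Evaluate at each i in [0,5]:
  i=0: ✗ (no rhs in [0,1])
  i=1: ✗ (no rhs in [1,2])
  i=2: ✗ (no rhs in [2,3])
  i=3: ✗ (no rhs in [3,4])
  i=4: ✓ (rhs at j=5; lhs holds on [4,4])
  i=5: ✓ (rhs at j=5)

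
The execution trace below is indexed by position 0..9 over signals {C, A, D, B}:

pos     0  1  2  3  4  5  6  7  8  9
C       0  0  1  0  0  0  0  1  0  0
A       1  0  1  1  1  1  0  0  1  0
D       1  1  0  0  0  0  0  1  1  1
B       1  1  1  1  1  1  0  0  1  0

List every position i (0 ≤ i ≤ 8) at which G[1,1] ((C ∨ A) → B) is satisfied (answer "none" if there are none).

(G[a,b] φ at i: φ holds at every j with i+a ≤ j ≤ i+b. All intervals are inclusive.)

0, 1, 2, 3, 4, 5, 7, 8

Evaluate at each i in [0,8]:
  i=0: ✓ (all of [1,1])
  i=1: ✓ (all of [2,2])
  i=2: ✓ (all of [3,3])
  i=3: ✓ (all of [4,4])
  i=4: ✓ (all of [5,5])
  i=5: ✓ (all of [6,6])
  i=6: ✗ (fails at j=7)
  i=7: ✓ (all of [8,8])
  i=8: ✓ (all of [9,9])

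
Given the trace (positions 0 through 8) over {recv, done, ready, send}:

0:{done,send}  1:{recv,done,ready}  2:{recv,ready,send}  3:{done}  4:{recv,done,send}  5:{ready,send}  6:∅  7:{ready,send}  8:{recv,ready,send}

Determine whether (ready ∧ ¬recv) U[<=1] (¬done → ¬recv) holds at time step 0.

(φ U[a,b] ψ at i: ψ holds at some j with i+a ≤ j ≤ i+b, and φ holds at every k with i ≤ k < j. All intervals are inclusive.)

True

Need some j in [0,1] with (¬done → ¬recv), and (ready ∧ ¬recv) at every k in [0,j-1].
  j=0: (¬done → ¬recv) holds; no prefix to check → satisfied.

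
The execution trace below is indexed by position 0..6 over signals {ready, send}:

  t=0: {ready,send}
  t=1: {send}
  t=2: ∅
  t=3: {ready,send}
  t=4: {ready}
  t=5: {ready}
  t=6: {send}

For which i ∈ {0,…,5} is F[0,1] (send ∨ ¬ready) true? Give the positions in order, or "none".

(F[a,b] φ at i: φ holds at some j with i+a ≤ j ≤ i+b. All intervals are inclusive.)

Evaluate at each i in [0,5]:
  i=0: ✓ (witness j=0)
  i=1: ✓ (witness j=1)
  i=2: ✓ (witness j=2)
  i=3: ✓ (witness j=3)
  i=4: ✗ (none in [4,5])
  i=5: ✓ (witness j=6)

0, 1, 2, 3, 5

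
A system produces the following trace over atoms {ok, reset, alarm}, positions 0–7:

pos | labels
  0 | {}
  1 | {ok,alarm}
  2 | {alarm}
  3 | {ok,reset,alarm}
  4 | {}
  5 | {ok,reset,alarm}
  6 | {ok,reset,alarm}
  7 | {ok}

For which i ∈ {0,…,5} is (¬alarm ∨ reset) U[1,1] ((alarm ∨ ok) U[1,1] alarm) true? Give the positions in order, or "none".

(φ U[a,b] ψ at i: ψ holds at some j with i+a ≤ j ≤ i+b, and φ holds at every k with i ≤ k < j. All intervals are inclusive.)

0, 4

Evaluate at each i in [0,5]:
  i=0: ✓ (rhs at j=1; lhs holds on [0,0])
  i=1: ✗ (lhs fails at k=1 before rhs at j=2)
  i=2: ✗ (no rhs in [3,3])
  i=3: ✗ (no rhs in [4,4])
  i=4: ✓ (rhs at j=5; lhs holds on [4,4])
  i=5: ✗ (no rhs in [6,6])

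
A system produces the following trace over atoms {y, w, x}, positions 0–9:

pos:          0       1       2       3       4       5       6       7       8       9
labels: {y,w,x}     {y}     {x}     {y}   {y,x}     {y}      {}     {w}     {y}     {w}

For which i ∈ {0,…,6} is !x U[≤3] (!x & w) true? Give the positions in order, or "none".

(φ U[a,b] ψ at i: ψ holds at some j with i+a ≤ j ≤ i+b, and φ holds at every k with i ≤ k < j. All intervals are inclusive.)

5, 6

Evaluate at each i in [0,6]:
  i=0: ✗ (no rhs in [0,3])
  i=1: ✗ (no rhs in [1,4])
  i=2: ✗ (no rhs in [2,5])
  i=3: ✗ (no rhs in [3,6])
  i=4: ✗ (lhs fails at k=4 before rhs at j=7)
  i=5: ✓ (rhs at j=7; lhs holds on [5,6])
  i=6: ✓ (rhs at j=7; lhs holds on [6,6])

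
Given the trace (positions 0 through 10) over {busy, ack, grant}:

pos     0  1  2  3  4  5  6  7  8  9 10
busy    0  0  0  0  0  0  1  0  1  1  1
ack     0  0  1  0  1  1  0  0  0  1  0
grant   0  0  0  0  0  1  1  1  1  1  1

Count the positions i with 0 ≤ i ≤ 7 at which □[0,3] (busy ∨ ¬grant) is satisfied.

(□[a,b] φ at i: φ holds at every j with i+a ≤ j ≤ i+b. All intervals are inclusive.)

2

Evaluate at each i in [0,7]:
  i=0: ✓ (all of [0,3])
  i=1: ✓ (all of [1,4])
  i=2: ✗ (fails at j=5)
  i=3: ✗ (fails at j=5)
  i=4: ✗ (fails at j=5)
  i=5: ✗ (fails at j=5)
  i=6: ✗ (fails at j=7)
  i=7: ✗ (fails at j=7)
Positions where it holds: {0, 1} → 2.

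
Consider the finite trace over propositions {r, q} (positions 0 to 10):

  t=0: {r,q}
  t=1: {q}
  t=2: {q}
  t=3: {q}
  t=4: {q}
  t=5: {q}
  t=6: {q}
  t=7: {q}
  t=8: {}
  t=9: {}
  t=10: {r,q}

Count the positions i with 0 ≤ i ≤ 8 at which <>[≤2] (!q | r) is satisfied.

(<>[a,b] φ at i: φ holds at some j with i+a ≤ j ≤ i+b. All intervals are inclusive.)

4

Evaluate at each i in [0,8]:
  i=0: ✓ (witness j=0)
  i=1: ✗ (none in [1,3])
  i=2: ✗ (none in [2,4])
  i=3: ✗ (none in [3,5])
  i=4: ✗ (none in [4,6])
  i=5: ✗ (none in [5,7])
  i=6: ✓ (witness j=8)
  i=7: ✓ (witness j=8)
  i=8: ✓ (witness j=8)
Positions where it holds: {0, 6, 7, 8} → 4.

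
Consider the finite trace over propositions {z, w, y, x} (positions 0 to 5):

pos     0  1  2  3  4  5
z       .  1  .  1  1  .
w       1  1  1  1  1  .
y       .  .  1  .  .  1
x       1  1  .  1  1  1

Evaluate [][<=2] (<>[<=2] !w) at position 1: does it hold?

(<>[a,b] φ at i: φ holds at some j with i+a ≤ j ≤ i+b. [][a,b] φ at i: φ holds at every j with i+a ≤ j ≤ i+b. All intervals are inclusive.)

Check <>[<=2] !w at every j in [1,3]:
  j=1: fails (none in [1,3])
  j=2: fails (none in [2,4])
  j=3: holds (witness at 5)
Fails at j=1 → formula fails.

False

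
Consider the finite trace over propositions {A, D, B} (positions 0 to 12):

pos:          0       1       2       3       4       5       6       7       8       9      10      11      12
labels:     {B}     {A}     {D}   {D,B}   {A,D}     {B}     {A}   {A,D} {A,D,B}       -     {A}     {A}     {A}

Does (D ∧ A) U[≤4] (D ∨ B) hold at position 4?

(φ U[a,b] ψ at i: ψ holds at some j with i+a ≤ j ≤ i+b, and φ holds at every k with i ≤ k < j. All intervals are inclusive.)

Holds

Need some j in [4,8] with (D ∨ B), and (D ∧ A) at every k in [4,j-1].
  j=4: (D ∨ B) holds; no prefix to check → satisfied.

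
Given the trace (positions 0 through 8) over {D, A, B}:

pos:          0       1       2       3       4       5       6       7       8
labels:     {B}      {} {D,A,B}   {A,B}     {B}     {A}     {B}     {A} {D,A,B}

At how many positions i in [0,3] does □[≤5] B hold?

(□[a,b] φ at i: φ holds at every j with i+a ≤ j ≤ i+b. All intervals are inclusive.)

Evaluate at each i in [0,3]:
  i=0: ✗ (fails at j=1)
  i=1: ✗ (fails at j=1)
  i=2: ✗ (fails at j=5)
  i=3: ✗ (fails at j=5)
Positions where it holds: {} → 0.

0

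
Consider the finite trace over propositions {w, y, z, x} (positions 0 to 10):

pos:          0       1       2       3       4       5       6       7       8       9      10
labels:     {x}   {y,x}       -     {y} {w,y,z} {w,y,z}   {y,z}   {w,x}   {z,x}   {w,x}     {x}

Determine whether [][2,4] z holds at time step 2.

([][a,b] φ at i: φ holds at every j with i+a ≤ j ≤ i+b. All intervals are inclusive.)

Yes

Check z at every j in [4,6]:
  j=4: true
  j=5: true
  j=6: true
All positions satisfy it → formula holds.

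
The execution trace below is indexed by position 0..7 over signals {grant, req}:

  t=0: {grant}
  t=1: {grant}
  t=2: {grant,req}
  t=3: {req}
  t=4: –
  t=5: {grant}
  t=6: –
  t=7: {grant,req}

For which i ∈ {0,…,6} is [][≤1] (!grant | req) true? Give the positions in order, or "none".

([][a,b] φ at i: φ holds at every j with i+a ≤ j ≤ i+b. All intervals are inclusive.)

2, 3, 6

Evaluate at each i in [0,6]:
  i=0: ✗ (fails at j=0)
  i=1: ✗ (fails at j=1)
  i=2: ✓ (all of [2,3])
  i=3: ✓ (all of [3,4])
  i=4: ✗ (fails at j=5)
  i=5: ✗ (fails at j=5)
  i=6: ✓ (all of [6,7])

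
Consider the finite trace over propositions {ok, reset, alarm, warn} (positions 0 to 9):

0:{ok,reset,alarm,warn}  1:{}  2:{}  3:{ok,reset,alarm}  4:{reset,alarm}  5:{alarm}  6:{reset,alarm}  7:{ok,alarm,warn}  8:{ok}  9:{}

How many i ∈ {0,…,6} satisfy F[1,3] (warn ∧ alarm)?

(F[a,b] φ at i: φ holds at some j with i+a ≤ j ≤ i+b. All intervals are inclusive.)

3

Evaluate at each i in [0,6]:
  i=0: ✗ (none in [1,3])
  i=1: ✗ (none in [2,4])
  i=2: ✗ (none in [3,5])
  i=3: ✗ (none in [4,6])
  i=4: ✓ (witness j=7)
  i=5: ✓ (witness j=7)
  i=6: ✓ (witness j=7)
Positions where it holds: {4, 5, 6} → 3.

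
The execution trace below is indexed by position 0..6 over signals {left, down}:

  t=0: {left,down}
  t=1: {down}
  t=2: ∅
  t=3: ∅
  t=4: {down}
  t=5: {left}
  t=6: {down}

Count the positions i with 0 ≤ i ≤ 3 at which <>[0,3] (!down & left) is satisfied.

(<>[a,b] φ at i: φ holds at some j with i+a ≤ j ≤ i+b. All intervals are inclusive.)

Evaluate at each i in [0,3]:
  i=0: ✗ (none in [0,3])
  i=1: ✗ (none in [1,4])
  i=2: ✓ (witness j=5)
  i=3: ✓ (witness j=5)
Positions where it holds: {2, 3} → 2.

2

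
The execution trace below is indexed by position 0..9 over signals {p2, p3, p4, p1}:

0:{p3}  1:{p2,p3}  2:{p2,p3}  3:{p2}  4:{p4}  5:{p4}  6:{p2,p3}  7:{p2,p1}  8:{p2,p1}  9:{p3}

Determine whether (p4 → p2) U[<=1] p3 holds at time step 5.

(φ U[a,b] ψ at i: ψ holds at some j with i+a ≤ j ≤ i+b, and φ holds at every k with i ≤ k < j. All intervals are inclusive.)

Does not hold

Need some j in [5,6] with p3, and (p4 → p2) at every k in [5,j-1].
  j=5: p3 false.
  j=6: p3 holds, but (p4 → p2) fails at k=5 → not this j.
No j in the window works → until fails.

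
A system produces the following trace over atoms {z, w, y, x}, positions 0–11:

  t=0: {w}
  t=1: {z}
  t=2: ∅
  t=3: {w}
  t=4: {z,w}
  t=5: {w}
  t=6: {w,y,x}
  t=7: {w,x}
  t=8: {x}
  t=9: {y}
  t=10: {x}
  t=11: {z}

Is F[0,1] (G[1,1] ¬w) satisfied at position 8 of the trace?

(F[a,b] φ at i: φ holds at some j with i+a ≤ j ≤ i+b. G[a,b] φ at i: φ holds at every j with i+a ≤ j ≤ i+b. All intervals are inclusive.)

Check G[1,1] ¬w at each j in [8,9]:
  j=8: holds on [9,9]
  j=9: holds on [10,10]
Found at j=8 → formula holds.

True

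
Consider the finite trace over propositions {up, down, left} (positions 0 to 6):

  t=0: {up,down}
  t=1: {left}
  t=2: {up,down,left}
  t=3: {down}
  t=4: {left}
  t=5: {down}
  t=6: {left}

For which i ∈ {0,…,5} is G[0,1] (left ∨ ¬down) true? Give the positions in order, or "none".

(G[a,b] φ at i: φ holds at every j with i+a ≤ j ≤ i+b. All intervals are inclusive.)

1

Evaluate at each i in [0,5]:
  i=0: ✗ (fails at j=0)
  i=1: ✓ (all of [1,2])
  i=2: ✗ (fails at j=3)
  i=3: ✗ (fails at j=3)
  i=4: ✗ (fails at j=5)
  i=5: ✗ (fails at j=5)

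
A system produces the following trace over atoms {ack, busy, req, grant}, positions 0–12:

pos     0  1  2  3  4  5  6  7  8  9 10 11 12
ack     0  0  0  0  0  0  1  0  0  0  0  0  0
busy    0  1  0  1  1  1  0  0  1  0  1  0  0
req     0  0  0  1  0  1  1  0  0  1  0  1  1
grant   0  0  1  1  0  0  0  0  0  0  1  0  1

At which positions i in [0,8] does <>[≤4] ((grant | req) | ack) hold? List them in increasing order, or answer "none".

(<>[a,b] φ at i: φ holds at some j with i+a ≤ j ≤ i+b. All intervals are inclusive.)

0, 1, 2, 3, 4, 5, 6, 7, 8

Evaluate at each i in [0,8]:
  i=0: ✓ (witness j=2)
  i=1: ✓ (witness j=2)
  i=2: ✓ (witness j=2)
  i=3: ✓ (witness j=3)
  i=4: ✓ (witness j=5)
  i=5: ✓ (witness j=5)
  i=6: ✓ (witness j=6)
  i=7: ✓ (witness j=9)
  i=8: ✓ (witness j=9)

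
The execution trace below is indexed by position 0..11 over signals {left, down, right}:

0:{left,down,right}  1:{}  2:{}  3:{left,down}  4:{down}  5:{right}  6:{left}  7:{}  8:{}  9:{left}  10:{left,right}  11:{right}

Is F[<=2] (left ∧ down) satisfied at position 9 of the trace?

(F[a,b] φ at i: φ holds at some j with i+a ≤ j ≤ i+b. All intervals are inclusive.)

Does not hold

Check (left ∧ down) at each j in [9,11]:
  j=9: false
  j=10: false
  j=11: false
No position in the window satisfies it → formula fails.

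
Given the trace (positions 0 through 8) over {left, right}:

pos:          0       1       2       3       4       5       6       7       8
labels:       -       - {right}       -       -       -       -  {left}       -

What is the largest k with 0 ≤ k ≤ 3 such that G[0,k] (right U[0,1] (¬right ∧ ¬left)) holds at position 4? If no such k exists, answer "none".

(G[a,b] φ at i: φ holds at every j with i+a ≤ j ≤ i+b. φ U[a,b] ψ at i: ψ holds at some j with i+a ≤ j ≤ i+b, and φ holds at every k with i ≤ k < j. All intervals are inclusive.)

2

(right U[0,1] (¬right ∧ ¬left)) must hold from j=4 onward; find where it first fails.
  j=4: holds
  j=5: holds
  j=6: holds
  j=7: fails
Holds on [4,6], so largest k = 2.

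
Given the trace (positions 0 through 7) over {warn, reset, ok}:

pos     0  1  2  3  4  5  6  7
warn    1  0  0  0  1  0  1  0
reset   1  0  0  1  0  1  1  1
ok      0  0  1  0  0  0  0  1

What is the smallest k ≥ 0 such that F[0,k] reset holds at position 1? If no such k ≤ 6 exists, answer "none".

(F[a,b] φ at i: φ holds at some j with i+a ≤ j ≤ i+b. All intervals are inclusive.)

Scan j = 1,2,… for reset:
  j=1: fails
  j=2: fails
  j=3: holds
First hit at j=3, so smallest k = 3-1 = 2.

2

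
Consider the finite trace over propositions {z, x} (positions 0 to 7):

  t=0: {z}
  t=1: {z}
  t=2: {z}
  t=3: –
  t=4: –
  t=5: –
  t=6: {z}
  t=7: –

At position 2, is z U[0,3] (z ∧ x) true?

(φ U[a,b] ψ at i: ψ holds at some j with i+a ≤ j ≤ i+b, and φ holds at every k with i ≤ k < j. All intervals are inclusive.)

No

Need some j in [2,5] with (z ∧ x), and z at every k in [2,j-1].
  j=2: (z ∧ x) false.
  j=3: (z ∧ x) false.
  j=4: (z ∧ x) false.
  j=5: (z ∧ x) false.
No j in the window works → until fails.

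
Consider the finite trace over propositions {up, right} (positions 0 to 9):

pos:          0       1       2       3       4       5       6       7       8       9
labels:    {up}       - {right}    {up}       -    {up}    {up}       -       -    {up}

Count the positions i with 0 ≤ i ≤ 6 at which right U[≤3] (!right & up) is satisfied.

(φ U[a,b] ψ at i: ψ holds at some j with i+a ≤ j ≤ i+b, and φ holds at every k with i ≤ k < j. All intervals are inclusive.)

Evaluate at each i in [0,6]:
  i=0: ✓ (rhs at j=0)
  i=1: ✗ (lhs fails at k=1 before rhs at j=3)
  i=2: ✓ (rhs at j=3; lhs holds on [2,2])
  i=3: ✓ (rhs at j=3)
  i=4: ✗ (lhs fails at k=4 before rhs at j=5)
  i=5: ✓ (rhs at j=5)
  i=6: ✓ (rhs at j=6)
Positions where it holds: {0, 2, 3, 5, 6} → 5.

5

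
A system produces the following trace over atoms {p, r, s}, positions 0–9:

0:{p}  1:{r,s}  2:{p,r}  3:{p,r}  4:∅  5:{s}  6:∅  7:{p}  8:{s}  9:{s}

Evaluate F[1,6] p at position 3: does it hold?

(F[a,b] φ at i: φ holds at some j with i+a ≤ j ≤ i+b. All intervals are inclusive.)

True

Check p at each j in [4,9]:
  j=4: false
  j=5: false
  j=6: false
  j=7: true
  j=8: false
  j=9: false
Found at j=7 → formula holds.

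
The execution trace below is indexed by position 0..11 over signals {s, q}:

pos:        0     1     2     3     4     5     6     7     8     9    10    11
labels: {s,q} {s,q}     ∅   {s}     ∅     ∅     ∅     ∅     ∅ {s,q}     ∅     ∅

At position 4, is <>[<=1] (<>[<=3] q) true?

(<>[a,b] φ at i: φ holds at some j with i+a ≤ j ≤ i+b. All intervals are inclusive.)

False

Check <>[<=3] q at each j in [4,5]:
  j=4: fails (none in [4,7])
  j=5: fails (none in [5,8])
No position in the window satisfies it → formula fails.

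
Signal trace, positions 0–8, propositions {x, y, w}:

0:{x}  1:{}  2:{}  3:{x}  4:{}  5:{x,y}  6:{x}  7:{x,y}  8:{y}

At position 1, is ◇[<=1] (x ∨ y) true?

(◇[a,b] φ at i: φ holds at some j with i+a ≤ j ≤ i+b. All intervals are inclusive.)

No

Check (x ∨ y) at each j in [1,2]:
  j=1: false
  j=2: false
No position in the window satisfies it → formula fails.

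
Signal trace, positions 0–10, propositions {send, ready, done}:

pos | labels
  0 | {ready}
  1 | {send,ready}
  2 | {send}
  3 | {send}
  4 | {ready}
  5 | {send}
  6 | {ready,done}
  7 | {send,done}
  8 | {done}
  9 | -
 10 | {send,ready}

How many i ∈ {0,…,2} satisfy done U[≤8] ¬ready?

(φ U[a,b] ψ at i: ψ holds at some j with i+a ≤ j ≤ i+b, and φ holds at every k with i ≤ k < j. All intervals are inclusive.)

1

Evaluate at each i in [0,2]:
  i=0: ✗ (lhs fails at k=0 before rhs at j=2)
  i=1: ✗ (lhs fails at k=1 before rhs at j=2)
  i=2: ✓ (rhs at j=2)
Positions where it holds: {2} → 1.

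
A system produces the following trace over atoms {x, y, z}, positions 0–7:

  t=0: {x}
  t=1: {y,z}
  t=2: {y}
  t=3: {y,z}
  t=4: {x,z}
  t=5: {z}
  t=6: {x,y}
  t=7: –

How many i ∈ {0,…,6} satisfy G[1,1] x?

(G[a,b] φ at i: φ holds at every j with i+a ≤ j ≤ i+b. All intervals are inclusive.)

2

Evaluate at each i in [0,6]:
  i=0: ✗ (fails at j=1)
  i=1: ✗ (fails at j=2)
  i=2: ✗ (fails at j=3)
  i=3: ✓ (all of [4,4])
  i=4: ✗ (fails at j=5)
  i=5: ✓ (all of [6,6])
  i=6: ✗ (fails at j=7)
Positions where it holds: {3, 5} → 2.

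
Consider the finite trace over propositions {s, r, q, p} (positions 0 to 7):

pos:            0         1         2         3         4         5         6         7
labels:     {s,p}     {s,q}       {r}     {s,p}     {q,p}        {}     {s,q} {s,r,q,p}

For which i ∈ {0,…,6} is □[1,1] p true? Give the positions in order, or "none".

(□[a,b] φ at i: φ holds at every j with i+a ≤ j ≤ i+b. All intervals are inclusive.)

2, 3, 6

Evaluate at each i in [0,6]:
  i=0: ✗ (fails at j=1)
  i=1: ✗ (fails at j=2)
  i=2: ✓ (all of [3,3])
  i=3: ✓ (all of [4,4])
  i=4: ✗ (fails at j=5)
  i=5: ✗ (fails at j=6)
  i=6: ✓ (all of [7,7])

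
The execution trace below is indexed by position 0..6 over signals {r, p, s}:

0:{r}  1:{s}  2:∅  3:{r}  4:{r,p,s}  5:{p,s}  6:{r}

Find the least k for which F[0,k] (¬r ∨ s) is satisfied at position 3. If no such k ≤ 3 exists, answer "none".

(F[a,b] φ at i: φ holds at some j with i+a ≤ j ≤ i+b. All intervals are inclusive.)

1

Scan j = 3,4,… for (¬r ∨ s):
  j=3: fails
  j=4: holds
First hit at j=4, so smallest k = 4-3 = 1.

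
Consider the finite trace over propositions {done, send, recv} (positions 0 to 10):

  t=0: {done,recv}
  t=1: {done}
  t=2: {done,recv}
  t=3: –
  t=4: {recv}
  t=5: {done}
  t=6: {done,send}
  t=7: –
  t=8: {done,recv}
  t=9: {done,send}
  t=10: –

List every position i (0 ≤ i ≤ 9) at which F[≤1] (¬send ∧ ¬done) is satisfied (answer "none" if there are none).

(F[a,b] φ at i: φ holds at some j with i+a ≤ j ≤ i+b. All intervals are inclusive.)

Evaluate at each i in [0,9]:
  i=0: ✗ (none in [0,1])
  i=1: ✗ (none in [1,2])
  i=2: ✓ (witness j=3)
  i=3: ✓ (witness j=3)
  i=4: ✓ (witness j=4)
  i=5: ✗ (none in [5,6])
  i=6: ✓ (witness j=7)
  i=7: ✓ (witness j=7)
  i=8: ✗ (none in [8,9])
  i=9: ✓ (witness j=10)

2, 3, 4, 6, 7, 9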